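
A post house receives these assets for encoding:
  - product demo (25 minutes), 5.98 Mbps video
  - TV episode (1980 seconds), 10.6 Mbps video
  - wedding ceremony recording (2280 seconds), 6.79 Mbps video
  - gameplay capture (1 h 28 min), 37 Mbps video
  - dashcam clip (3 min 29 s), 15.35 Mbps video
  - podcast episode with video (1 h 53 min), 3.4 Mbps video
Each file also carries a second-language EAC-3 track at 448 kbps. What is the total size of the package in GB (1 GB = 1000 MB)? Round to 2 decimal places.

Audio: 448 kbps = 0.448 Mbps.
product demo: 6.428 Mbps × 1500 s = 9642.0 Mb
TV episode: 11.048 Mbps × 1980 s = 21875.0 Mb
wedding ceremony recording: 7.238 Mbps × 2280 s = 16502.6 Mb
gameplay capture: 37.448 Mbps × 5280 s = 197725.4 Mb
dashcam clip: 15.798 Mbps × 209 s = 3301.8 Mb
podcast episode with video: 3.848 Mbps × 6780 s = 26089.4 Mb
Total: 275136.3 Mb = 34392.0 MB.
= 34.39 GB.

34.39 GB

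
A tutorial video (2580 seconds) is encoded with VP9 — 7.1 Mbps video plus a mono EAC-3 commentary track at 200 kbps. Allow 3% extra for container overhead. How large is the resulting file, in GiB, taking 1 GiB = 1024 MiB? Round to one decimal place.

2.3 GiB

Audio: 200 kbps = 0.200 Mbps.
Total bitrate: 7.1 + 0.200 = 7.300 Mbps.
Stream data: 7.300 Mbps × 2580 s = 18834.0 Mb.
With 3% container overhead: ×1.03.
19,399 Mb = 2,424,877,500 bytes ÷ 1,073,741,824 = 2.258 GiB.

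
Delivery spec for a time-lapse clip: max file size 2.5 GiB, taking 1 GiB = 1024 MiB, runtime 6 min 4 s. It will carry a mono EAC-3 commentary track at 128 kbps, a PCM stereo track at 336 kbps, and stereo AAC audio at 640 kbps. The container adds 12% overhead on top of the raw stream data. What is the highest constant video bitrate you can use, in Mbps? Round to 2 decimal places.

51.57 Mbps

Budget: 2.5 GiB = 21474.8 Mb.
Stream payload after overhead: 21474.8 / 1.12 = 19174.0 Mb.
6 min 4 s = 364 s
Total bitrate budget: 19174.0 Mb / 364 s = 52.676 Mbps.
Audio total: 128 + 336 + 640 = 1104 kbps = 1.104 Mbps.
Video: 52.676 − 1.104 = 51.572 Mbps.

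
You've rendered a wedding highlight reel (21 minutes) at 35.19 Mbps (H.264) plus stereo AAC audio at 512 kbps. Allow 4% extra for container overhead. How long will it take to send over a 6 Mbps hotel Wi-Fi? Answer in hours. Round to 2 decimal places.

21 min = 1260 s
Audio: 512 kbps = 0.512 Mbps.
Total bitrate: 35.702 Mbps.
File: 35.702 Mbps × 1260 s = 44984.5 Mb.
With 4% container overhead: ×1.04. → 46783.9 Mb.
At 6 Mbps: 46783.9 / 6 = 7797.3 s ≈ 2.17 hours.

2.17 hours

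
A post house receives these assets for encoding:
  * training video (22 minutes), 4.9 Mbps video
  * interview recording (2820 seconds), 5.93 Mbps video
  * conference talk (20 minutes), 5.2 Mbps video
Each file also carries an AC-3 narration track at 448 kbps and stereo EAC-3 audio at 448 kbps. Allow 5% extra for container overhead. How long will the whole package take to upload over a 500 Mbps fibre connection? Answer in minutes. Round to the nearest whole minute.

Audio total: 448 + 448 = 896 kbps = 0.896 Mbps.
training video: 5.796 Mbps × 1320 s × 1.05 = 8033.3 Mb
interview recording: 6.826 Mbps × 2820 s × 1.05 = 20211.8 Mb
conference talk: 6.096 Mbps × 1200 s × 1.05 = 7681.0 Mb
Total: 35926.0 Mb = 4490.8 MB.
At 500 Mbps: 35926.0 / 500 = 72 s ≈ 1.2 minutes.

1 minutes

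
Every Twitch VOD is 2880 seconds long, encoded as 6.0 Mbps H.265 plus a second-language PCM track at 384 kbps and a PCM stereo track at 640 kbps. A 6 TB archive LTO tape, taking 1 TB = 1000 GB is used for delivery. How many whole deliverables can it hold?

2372

Audio total: 384 + 640 = 1024 kbps = 1.024 Mbps.
Total bitrate: 7.024 Mbps.
Per item: 7.024 Mbps × 2880 s = 20,229 Mb = 2,529 MB.
Capacity: 6 TB = 48,000,000 Mb; 2372.82 items → 2372 complete.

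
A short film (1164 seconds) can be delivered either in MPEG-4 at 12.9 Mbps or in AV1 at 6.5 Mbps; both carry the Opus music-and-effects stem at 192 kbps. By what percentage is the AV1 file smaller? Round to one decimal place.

48.9%

Audio: 192 kbps = 0.192 Mbps.
MPEG-4: 13.092 Mbps × 1164 s = 15239.1 Mb = 1.774 GiB.
AV1: 6.692 Mbps × 1164 s = 7789.5 Mb = 0.907 GiB.
Reduction: (1 − 0.907/1.774) × 100 = 48.88%.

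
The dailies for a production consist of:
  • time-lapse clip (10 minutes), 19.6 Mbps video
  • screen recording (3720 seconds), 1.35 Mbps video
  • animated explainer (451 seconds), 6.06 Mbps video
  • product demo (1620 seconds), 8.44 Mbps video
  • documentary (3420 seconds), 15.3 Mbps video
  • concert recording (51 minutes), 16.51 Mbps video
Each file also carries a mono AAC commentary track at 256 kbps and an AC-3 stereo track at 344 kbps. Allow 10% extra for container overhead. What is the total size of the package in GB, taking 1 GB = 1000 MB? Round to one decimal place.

Audio total: 256 + 344 = 600 kbps = 0.600 Mbps.
time-lapse clip: 20.200 Mbps × 600 s × 1.10 = 13332.0 Mb
screen recording: 1.950 Mbps × 3720 s × 1.10 = 7979.4 Mb
animated explainer: 6.660 Mbps × 451 s × 1.10 = 3304.0 Mb
product demo: 9.040 Mbps × 1620 s × 1.10 = 16109.3 Mb
documentary: 15.900 Mbps × 3420 s × 1.10 = 59815.8 Mb
concert recording: 17.110 Mbps × 3060 s × 1.10 = 57592.3 Mb
Total: 158132.8 Mb = 19766.6 MB.
= 19.77 GB.

19.8 GB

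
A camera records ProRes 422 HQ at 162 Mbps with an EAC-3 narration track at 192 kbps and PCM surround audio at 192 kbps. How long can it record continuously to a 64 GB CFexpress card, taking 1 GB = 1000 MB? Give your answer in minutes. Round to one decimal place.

52.6 minutes

Audio total: 192 + 192 = 384 kbps = 0.384 Mbps.
Total bitrate: 162 + 0.384 = 162.384 Mbps.
Capacity: 64 GB = 512,000 Mb.
Recording time: 512,000 / 162.384 = 3,153 s ≈ 52.6 minutes.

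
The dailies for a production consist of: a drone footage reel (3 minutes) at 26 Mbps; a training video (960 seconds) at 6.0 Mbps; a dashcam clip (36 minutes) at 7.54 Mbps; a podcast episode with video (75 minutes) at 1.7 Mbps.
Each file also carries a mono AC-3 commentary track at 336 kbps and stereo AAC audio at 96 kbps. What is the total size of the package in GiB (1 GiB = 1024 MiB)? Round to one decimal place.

Audio total: 336 + 96 = 432 kbps = 0.432 Mbps.
drone footage reel: 26.432 Mbps × 180 s = 4757.8 Mb
training video: 6.432 Mbps × 960 s = 6174.7 Mb
dashcam clip: 7.972 Mbps × 2160 s = 17219.5 Mb
podcast episode with video: 2.132 Mbps × 4500 s = 9594.0 Mb
Total: 37746.0 Mb = 4718.2 MB.
= 4.394 GiB.

4.4 GiB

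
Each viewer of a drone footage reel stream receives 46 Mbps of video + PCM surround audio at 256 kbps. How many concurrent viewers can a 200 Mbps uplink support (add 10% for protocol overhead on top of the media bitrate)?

3

Audio: 256 kbps = 0.256 Mbps.
Per-viewer media rate: 46.256 Mbps.
On the wire with 10% overhead: 50.882 Mbps.
200 Mbps = 200.0 Mbps; 200.0 / 50.882 = 3.93 → 3 viewers.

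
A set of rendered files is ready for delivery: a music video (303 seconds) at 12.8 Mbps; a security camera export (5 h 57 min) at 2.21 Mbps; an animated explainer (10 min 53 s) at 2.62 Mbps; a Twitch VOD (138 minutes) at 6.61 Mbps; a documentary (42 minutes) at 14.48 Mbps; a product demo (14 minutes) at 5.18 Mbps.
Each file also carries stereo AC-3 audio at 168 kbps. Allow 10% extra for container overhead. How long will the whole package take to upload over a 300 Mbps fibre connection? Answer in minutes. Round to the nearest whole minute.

9 minutes

Audio: 168 kbps = 0.168 Mbps.
music video: 12.968 Mbps × 303 s × 1.10 = 4322.2 Mb
security camera export: 2.378 Mbps × 21420 s × 1.10 = 56030.4 Mb
animated explainer: 2.788 Mbps × 653 s × 1.10 = 2002.6 Mb
Twitch VOD: 6.778 Mbps × 8280 s × 1.10 = 61734.0 Mb
documentary: 14.648 Mbps × 2520 s × 1.10 = 40604.3 Mb
product demo: 5.348 Mbps × 840 s × 1.10 = 4941.6 Mb
Total: 169635.1 Mb = 21204.4 MB.
At 300 Mbps: 169635.1 / 300 = 565 s ≈ 9.42 minutes.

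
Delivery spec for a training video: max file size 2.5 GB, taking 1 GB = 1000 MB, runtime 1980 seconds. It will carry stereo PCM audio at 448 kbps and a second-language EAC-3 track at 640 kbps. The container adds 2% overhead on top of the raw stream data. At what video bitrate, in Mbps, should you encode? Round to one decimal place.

Budget: 2.5 GB = 20000.0 Mb.
Stream payload after overhead: 20000.0 / 1.02 = 19607.8 Mb.
Total bitrate budget: 19607.8 Mb / 1980 s = 9.903 Mbps.
Audio total: 448 + 640 = 1088 kbps = 1.088 Mbps.
Video: 9.903 − 1.088 = 8.815 Mbps.

8.8 Mbps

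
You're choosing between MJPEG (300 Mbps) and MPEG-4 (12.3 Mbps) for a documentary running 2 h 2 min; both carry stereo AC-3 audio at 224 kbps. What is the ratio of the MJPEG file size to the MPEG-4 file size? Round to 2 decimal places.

23.97

2 h 2 min = 122 min = 7320 s
Audio: 224 kbps = 0.224 Mbps.
MJPEG: 300.224 Mbps × 7320 s = 2197639.7 Mb = 255.839 GiB.
MPEG-4: 12.524 Mbps × 7320 s = 91675.7 Mb = 10.672 GiB.
Ratio: 255.839 / 10.672 = 23.972.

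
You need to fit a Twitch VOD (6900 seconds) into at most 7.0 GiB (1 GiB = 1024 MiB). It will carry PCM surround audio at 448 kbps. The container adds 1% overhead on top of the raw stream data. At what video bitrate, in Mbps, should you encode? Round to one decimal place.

8.2 Mbps

Budget: 7.0 GiB = 60129.5 Mb.
Stream payload after overhead: 60129.5 / 1.01 = 59534.2 Mb.
Total bitrate budget: 59534.2 Mb / 6900 s = 8.628 Mbps.
Audio: 448 kbps = 0.448 Mbps.
Video: 8.628 − 0.448 = 8.180 Mbps.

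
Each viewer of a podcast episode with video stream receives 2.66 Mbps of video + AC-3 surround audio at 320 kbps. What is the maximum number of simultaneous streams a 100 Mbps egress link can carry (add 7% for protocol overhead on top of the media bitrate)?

Audio: 320 kbps = 0.320 Mbps.
Per-viewer media rate: 2.980 Mbps.
On the wire with 7% overhead: 3.189 Mbps.
100 Mbps = 100.0 Mbps; 100.0 / 3.189 = 31.36 → 31 viewers.

31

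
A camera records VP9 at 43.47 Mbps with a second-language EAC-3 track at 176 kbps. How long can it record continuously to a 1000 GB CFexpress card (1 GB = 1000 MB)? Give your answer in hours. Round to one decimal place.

50.9 hours

Audio: 176 kbps = 0.176 Mbps.
Total bitrate: 43.47 + 0.176 = 43.646 Mbps.
Capacity: 1000 GB = 8,000,000 Mb.
Recording time: 8,000,000 / 43.646 = 183,293 s ≈ 50.9 hours.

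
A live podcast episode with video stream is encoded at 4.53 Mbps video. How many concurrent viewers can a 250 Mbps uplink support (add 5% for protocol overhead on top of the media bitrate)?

On the wire with 5% overhead: 4.756 Mbps.
250 Mbps = 250.0 Mbps; 250.0 / 4.756 = 52.56 → 52 viewers.

52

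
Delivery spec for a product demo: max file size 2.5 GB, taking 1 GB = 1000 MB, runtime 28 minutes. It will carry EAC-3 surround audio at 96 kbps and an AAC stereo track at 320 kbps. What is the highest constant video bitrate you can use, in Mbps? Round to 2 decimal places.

11.49 Mbps

Budget: 2.5 GB = 20000.0 Mb.
28 min = 1680 s
Total bitrate budget: 20000.0 Mb / 1680 s = 11.905 Mbps.
Audio total: 96 + 320 = 416 kbps = 0.416 Mbps.
Video: 11.905 − 0.416 = 11.489 Mbps.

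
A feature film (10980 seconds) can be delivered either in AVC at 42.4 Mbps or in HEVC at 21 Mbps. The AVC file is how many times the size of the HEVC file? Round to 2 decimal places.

AVC: 42.400 Mbps × 10980 s = 465552.0 Mb = 58.194 GB.
HEVC: 21.000 Mbps × 10980 s = 230580.0 Mb = 28.823 GB.
Ratio: 58.194 / 28.823 = 2.019.

2.02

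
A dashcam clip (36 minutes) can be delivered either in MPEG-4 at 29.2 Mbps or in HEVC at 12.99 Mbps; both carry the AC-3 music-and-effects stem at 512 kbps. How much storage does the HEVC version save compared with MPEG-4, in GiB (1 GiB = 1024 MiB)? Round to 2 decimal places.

4.08 GiB

36 min = 2160 s
Audio: 512 kbps = 0.512 Mbps.
MPEG-4: 29.712 Mbps × 2160 s = 64177.9 Mb = 7.471 GiB.
HEVC: 13.502 Mbps × 2160 s = 29164.3 Mb = 3.395 GiB.
Saving: 7.471 − 3.395 = 4.076 GiB.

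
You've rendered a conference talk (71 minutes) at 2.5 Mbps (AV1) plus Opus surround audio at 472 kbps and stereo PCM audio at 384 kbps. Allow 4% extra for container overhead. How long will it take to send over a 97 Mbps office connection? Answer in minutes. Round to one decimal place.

71 min = 4260 s
Audio total: 472 + 384 = 856 kbps = 0.856 Mbps.
Total bitrate: 3.356 Mbps.
File: 3.356 Mbps × 4260 s = 14296.6 Mb.
With 4% container overhead: ×1.04. → 14868.4 Mb.
At 97 Mbps: 14868.4 / 97 = 153.3 s ≈ 2.55 minutes.

2.6 minutes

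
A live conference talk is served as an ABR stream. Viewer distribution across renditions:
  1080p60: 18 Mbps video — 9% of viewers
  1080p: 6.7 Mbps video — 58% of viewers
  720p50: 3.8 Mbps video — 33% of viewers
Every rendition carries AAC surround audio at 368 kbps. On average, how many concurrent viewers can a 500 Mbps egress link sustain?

70

Audio: 368 kbps = 0.368 Mbps.
Average per-viewer bitrate: 0.09×18.368 + 0.58×7.068 + 0.33×4.168 = 7.128 Mbps.
500 Mbps = 500.0 Mbps; 500.0 / 7.128 = 70.15 → 70.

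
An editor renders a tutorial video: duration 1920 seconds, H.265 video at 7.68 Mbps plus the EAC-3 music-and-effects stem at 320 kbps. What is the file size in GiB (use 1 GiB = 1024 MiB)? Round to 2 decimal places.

1.79 GiB

Audio: 320 kbps = 0.320 Mbps.
Total bitrate: 7.68 + 0.320 = 8.000 Mbps.
Stream data: 8.000 Mbps × 1920 s = 15360.0 Mb.
15,360 Mb = 1,920,000,000 bytes ÷ 1,073,741,824 = 1.788 GiB.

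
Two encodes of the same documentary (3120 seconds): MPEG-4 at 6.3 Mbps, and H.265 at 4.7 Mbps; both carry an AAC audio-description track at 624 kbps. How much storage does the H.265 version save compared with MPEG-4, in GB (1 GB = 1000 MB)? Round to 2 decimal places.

Audio: 624 kbps = 0.624 Mbps.
MPEG-4: 6.924 Mbps × 3120 s = 21602.9 Mb = 2.700 GB.
H.265: 5.324 Mbps × 3120 s = 16610.9 Mb = 2.076 GB.
Saving: 2.700 − 2.076 = 0.624 GB.

0.62 GB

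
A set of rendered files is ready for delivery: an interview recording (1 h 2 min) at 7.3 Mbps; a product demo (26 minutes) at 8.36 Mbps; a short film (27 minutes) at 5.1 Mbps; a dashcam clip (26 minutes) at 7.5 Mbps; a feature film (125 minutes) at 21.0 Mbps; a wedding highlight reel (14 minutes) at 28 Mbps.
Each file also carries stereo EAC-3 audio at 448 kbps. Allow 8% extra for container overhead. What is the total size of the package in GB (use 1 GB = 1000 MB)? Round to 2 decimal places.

Audio: 448 kbps = 0.448 Mbps.
interview recording: 7.748 Mbps × 3720 s × 1.08 = 31128.4 Mb
product demo: 8.808 Mbps × 1560 s × 1.08 = 14839.7 Mb
short film: 5.548 Mbps × 1620 s × 1.08 = 9706.8 Mb
dashcam clip: 7.948 Mbps × 1560 s × 1.08 = 13390.8 Mb
feature film: 21.448 Mbps × 7500 s × 1.08 = 173728.8 Mb
wedding highlight reel: 28.448 Mbps × 840 s × 1.08 = 25808.0 Mb
Total: 268602.5 Mb = 33575.3 MB.
= 33.58 GB.

33.58 GB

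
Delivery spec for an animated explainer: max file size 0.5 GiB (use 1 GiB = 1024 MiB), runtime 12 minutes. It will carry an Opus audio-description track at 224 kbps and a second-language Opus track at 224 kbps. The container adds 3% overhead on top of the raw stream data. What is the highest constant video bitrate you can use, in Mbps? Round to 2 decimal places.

5.34 Mbps

Budget: 0.5 GiB = 4295.0 Mb.
Stream payload after overhead: 4295.0 / 1.03 = 4169.9 Mb.
12 min = 720 s
Total bitrate budget: 4169.9 Mb / 720 s = 5.791 Mbps.
Audio total: 224 + 224 = 448 kbps = 0.448 Mbps.
Video: 5.791 − 0.448 = 5.343 Mbps.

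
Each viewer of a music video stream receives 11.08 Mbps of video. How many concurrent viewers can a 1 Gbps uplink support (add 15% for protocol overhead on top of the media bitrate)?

78

On the wire with 15% overhead: 12.742 Mbps.
1 Gbps = 1,000 Mbps; 1,000 / 12.742 = 78.48 → 78 viewers.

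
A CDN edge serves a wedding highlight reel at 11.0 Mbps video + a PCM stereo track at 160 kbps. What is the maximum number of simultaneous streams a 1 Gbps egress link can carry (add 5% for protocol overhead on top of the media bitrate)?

Audio: 160 kbps = 0.160 Mbps.
Per-viewer media rate: 11.160 Mbps.
On the wire with 5% overhead: 11.718 Mbps.
1 Gbps = 1,000 Mbps; 1,000 / 11.718 = 85.34 → 85 viewers.

85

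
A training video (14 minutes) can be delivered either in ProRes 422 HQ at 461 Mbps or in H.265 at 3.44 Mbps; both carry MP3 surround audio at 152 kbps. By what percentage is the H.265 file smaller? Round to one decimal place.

14 min = 840 s
Audio: 152 kbps = 0.152 Mbps.
ProRes 422 HQ: 461.152 Mbps × 840 s = 387367.7 Mb = 45.096 GiB.
H.265: 3.592 Mbps × 840 s = 3017.3 Mb = 0.351 GiB.
Reduction: (1 − 0.351/45.096) × 100 = 99.22%.

99.2%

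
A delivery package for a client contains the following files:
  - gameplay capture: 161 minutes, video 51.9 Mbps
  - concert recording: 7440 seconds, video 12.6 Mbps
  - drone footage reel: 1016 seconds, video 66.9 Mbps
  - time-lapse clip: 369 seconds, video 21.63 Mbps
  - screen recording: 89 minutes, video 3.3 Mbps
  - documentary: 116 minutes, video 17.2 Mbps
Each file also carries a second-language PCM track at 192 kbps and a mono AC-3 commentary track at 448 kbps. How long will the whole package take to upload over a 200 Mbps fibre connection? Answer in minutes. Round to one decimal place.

69.0 minutes

Audio total: 192 + 448 = 640 kbps = 0.640 Mbps.
gameplay capture: 52.540 Mbps × 9660 s = 507536.4 Mb
concert recording: 13.240 Mbps × 7440 s = 98505.6 Mb
drone footage reel: 67.540 Mbps × 1016 s = 68620.6 Mb
time-lapse clip: 22.270 Mbps × 369 s = 8217.6 Mb
screen recording: 3.940 Mbps × 5340 s = 21039.6 Mb
documentary: 17.840 Mbps × 6960 s = 124166.4 Mb
Total: 828086.3 Mb = 103510.8 MB.
At 200 Mbps: 828086.3 / 200 = 4140 s ≈ 69 minutes.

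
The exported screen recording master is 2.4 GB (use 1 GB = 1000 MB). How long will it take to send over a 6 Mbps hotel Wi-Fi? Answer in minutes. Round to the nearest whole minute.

File: 2.4 GB = 19200.0 Mb.
At 6 Mbps: 19200.0 / 6 = 3200.0 s ≈ 53.3 minutes.

53 minutes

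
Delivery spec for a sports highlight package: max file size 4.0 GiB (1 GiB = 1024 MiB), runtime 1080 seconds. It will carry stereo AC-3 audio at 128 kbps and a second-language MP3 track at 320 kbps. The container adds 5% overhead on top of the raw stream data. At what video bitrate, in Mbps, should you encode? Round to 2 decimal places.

29.85 Mbps

Budget: 4.0 GiB = 34359.7 Mb.
Stream payload after overhead: 34359.7 / 1.05 = 32723.6 Mb.
Total bitrate budget: 32723.6 Mb / 1080 s = 30.300 Mbps.
Audio total: 128 + 320 = 448 kbps = 0.448 Mbps.
Video: 30.300 − 0.448 = 29.852 Mbps.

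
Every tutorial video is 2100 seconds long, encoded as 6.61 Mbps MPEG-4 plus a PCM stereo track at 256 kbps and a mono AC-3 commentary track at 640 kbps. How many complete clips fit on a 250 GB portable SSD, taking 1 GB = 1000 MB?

126

Audio total: 256 + 640 = 896 kbps = 0.896 Mbps.
Total bitrate: 7.506 Mbps.
Per item: 7.506 Mbps × 2100 s = 15,763 Mb = 1,970 MB.
Capacity: 250 GB = 2,000,000 Mb; 126.88 items → 126 complete.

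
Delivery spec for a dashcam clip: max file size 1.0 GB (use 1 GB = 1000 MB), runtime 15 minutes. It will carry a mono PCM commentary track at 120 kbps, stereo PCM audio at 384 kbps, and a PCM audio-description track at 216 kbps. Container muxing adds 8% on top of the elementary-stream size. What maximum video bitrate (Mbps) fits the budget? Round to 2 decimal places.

Budget: 1.0 GB = 8000.0 Mb.
Stream payload after overhead: 8000.0 / 1.08 = 7407.4 Mb.
15 min = 900 s
Total bitrate budget: 7407.4 Mb / 900 s = 8.230 Mbps.
Audio total: 120 + 384 + 216 = 720 kbps = 0.720 Mbps.
Video: 8.230 − 0.720 = 7.510 Mbps.

7.51 Mbps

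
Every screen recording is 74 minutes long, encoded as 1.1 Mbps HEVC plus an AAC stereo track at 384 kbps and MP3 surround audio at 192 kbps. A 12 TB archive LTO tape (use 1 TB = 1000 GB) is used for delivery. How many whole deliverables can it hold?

74 min = 4440 s
Audio total: 384 + 192 = 576 kbps = 0.576 Mbps.
Total bitrate: 1.676 Mbps.
Per item: 1.676 Mbps × 4440 s = 7,441 Mb = 930.2 MB.
Capacity: 12 TB = 96,000,000 Mb; 12900.73 items → 12900 complete.

12900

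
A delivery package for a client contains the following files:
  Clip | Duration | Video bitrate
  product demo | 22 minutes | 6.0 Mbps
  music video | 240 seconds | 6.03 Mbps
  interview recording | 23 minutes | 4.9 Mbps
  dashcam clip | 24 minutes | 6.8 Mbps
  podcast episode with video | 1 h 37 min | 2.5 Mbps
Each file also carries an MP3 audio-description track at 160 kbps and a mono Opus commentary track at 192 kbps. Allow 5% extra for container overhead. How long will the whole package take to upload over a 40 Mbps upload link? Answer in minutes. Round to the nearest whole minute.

19 minutes

Audio total: 160 + 192 = 352 kbps = 0.352 Mbps.
product demo: 6.352 Mbps × 1320 s × 1.05 = 8803.9 Mb
music video: 6.382 Mbps × 240 s × 1.05 = 1608.3 Mb
interview recording: 5.252 Mbps × 1380 s × 1.05 = 7610.1 Mb
dashcam clip: 7.152 Mbps × 1440 s × 1.05 = 10813.8 Mb
podcast episode with video: 2.852 Mbps × 5820 s × 1.05 = 17428.6 Mb
Total: 46264.7 Mb = 5783.1 MB.
At 40 Mbps: 46264.7 / 40 = 1157 s ≈ 19.3 minutes.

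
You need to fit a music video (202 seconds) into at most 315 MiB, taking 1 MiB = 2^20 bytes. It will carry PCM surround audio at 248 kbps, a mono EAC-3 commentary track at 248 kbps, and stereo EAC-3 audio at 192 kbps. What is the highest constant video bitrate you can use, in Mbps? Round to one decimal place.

12.4 Mbps

Budget: 315 MiB = 2642.4 Mb.
Total bitrate budget: 2642.4 Mb / 202 s = 13.081 Mbps.
Audio total: 248 + 248 + 192 = 688 kbps = 0.688 Mbps.
Video: 13.081 − 0.688 = 12.393 Mbps.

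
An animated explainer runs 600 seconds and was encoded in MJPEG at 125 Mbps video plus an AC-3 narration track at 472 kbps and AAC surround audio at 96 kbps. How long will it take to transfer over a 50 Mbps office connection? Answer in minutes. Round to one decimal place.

Audio total: 472 + 96 = 568 kbps = 0.568 Mbps.
Total bitrate: 125.568 Mbps.
File: 125.568 Mbps × 600 s = 75340.8 Mb.
At 50 Mbps: 75340.8 / 50 = 1506.8 s ≈ 25.1 minutes.

25.1 minutes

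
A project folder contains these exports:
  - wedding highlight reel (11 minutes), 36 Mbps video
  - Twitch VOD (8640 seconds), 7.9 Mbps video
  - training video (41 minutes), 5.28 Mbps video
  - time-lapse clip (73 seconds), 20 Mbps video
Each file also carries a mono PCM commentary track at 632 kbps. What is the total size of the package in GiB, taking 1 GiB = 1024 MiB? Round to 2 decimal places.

Audio: 632 kbps = 0.632 Mbps.
wedding highlight reel: 36.632 Mbps × 660 s = 24177.1 Mb
Twitch VOD: 8.532 Mbps × 8640 s = 73716.5 Mb
training video: 5.912 Mbps × 2460 s = 14543.5 Mb
time-lapse clip: 20.632 Mbps × 73 s = 1506.1 Mb
Total: 113943.3 Mb = 14242.9 MB.
= 13.26 GiB.

13.26 GiB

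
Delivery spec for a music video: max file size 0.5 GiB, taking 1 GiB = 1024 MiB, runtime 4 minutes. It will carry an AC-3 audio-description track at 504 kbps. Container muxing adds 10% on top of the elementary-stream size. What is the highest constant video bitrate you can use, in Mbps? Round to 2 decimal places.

Budget: 0.5 GiB = 4295.0 Mb.
Stream payload after overhead: 4295.0 / 1.10 = 3904.5 Mb.
4 min = 240 s
Total bitrate budget: 3904.5 Mb / 240 s = 16.269 Mbps.
Audio: 504 kbps = 0.504 Mbps.
Video: 16.269 − 0.504 = 15.765 Mbps.

15.76 Mbps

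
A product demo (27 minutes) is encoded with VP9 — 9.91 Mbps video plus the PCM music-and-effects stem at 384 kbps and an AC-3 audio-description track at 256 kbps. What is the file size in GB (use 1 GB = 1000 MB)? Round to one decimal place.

27 min = 1620 s
Audio total: 384 + 256 = 640 kbps = 0.640 Mbps.
Total bitrate: 9.91 + 0.640 = 10.550 Mbps.
Stream data: 10.550 Mbps × 1620 s = 17091.0 Mb.
17,091 Mb ÷ 8 = 2,136 MB → 2.136 GB.

2.1 GB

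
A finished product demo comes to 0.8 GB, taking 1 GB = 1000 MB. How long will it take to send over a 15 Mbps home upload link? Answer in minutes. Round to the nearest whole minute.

File: 0.8 GB = 6400.0 Mb.
At 15 Mbps: 6400.0 / 15 = 426.7 s ≈ 7.11 minutes.

7 minutes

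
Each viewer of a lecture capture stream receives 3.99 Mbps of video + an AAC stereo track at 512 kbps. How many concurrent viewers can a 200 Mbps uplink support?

44

Audio: 512 kbps = 0.512 Mbps.
Per-viewer media rate: 4.502 Mbps.
200 Mbps = 200.0 Mbps; 200.0 / 4.502 = 44.42 → 44 viewers.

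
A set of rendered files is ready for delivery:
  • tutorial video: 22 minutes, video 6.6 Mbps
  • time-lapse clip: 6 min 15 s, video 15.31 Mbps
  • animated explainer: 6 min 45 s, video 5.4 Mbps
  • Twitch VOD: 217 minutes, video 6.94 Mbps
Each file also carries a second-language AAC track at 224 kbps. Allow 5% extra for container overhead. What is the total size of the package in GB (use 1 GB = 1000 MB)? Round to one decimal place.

Audio: 224 kbps = 0.224 Mbps.
tutorial video: 6.824 Mbps × 1320 s × 1.05 = 9458.1 Mb
time-lapse clip: 15.534 Mbps × 375 s × 1.05 = 6116.5 Mb
animated explainer: 5.624 Mbps × 405 s × 1.05 = 2391.6 Mb
Twitch VOD: 7.164 Mbps × 13020 s × 1.05 = 97939.0 Mb
Total: 115905.2 Mb = 14488.2 MB.
= 14.49 GB.

14.5 GB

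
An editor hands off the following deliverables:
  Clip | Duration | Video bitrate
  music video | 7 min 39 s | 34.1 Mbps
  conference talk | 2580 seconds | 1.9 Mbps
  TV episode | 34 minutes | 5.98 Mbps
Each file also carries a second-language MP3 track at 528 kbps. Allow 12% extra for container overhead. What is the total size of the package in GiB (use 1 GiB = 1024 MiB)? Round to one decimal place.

Audio: 528 kbps = 0.528 Mbps.
music video: 34.628 Mbps × 459 s × 1.12 = 17801.6 Mb
conference talk: 2.428 Mbps × 2580 s × 1.12 = 7015.9 Mb
TV episode: 6.508 Mbps × 2040 s × 1.12 = 14869.5 Mb
Total: 39687.0 Mb = 4960.9 MB.
= 4.620 GiB.

4.6 GiB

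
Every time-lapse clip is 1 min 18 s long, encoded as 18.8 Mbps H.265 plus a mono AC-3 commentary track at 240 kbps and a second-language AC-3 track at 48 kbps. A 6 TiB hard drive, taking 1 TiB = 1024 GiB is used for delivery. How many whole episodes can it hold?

35447

1 min 18 s = 78 s
Audio total: 240 + 48 = 288 kbps = 0.288 Mbps.
Total bitrate: 19.088 Mbps.
Per item: 19.088 Mbps × 78 s = 1,489 Mb = 186.1 MB.
Capacity: 6 TiB = 52,776,558 Mb; 35447.53 items → 35447 complete.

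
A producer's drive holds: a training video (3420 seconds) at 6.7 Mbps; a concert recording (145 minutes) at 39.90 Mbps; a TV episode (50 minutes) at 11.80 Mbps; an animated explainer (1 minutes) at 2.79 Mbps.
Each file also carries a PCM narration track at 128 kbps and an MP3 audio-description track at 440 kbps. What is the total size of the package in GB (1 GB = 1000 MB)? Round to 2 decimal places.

Audio total: 128 + 440 = 568 kbps = 0.568 Mbps.
training video: 7.268 Mbps × 3420 s = 24856.6 Mb
concert recording: 40.468 Mbps × 8700 s = 352071.6 Mb
TV episode: 12.368 Mbps × 3000 s = 37104.0 Mb
animated explainer: 3.358 Mbps × 60 s = 201.5 Mb
Total: 414233.6 Mb = 51779.2 MB.
= 51.78 GB.

51.78 GB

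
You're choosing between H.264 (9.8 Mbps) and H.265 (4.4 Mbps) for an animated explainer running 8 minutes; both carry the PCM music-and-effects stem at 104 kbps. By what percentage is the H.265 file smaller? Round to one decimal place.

54.5%

8 min = 480 s
Audio: 104 kbps = 0.104 Mbps.
H.264: 9.904 Mbps × 480 s = 4753.9 Mb = 0.594 GB.
H.265: 4.504 Mbps × 480 s = 2161.9 Mb = 0.270 GB.
Reduction: (1 − 0.270/0.594) × 100 = 54.52%.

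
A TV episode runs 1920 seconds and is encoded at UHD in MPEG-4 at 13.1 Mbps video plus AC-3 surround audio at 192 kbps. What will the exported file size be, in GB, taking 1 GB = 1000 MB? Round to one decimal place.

3.2 GB

Audio: 192 kbps = 0.192 Mbps.
Total bitrate: 13.1 + 0.192 = 13.292 Mbps.
Stream data: 13.292 Mbps × 1920 s = 25520.6 Mb.
25,521 Mb ÷ 8 = 3,190 MB → 3.190 GB.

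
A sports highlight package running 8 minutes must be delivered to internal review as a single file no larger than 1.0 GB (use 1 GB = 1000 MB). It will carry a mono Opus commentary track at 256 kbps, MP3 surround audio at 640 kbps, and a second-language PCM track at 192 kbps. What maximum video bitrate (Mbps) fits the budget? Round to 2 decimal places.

15.58 Mbps

Budget: 1.0 GB = 8000.0 Mb.
8 min = 480 s
Total bitrate budget: 8000.0 Mb / 480 s = 16.667 Mbps.
Audio total: 256 + 640 + 192 = 1088 kbps = 1.088 Mbps.
Video: 16.667 − 1.088 = 15.579 Mbps.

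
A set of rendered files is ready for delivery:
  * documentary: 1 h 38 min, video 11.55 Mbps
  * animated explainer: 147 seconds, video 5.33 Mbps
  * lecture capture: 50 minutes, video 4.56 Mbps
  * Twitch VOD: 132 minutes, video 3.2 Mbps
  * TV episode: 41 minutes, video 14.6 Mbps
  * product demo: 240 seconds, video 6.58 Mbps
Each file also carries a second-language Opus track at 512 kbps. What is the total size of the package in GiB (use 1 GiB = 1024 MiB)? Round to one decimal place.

Audio: 512 kbps = 0.512 Mbps.
documentary: 12.062 Mbps × 5880 s = 70924.6 Mb
animated explainer: 5.842 Mbps × 147 s = 858.8 Mb
lecture capture: 5.072 Mbps × 3000 s = 15216.0 Mb
Twitch VOD: 3.712 Mbps × 7920 s = 29399.0 Mb
TV episode: 15.112 Mbps × 2460 s = 37175.5 Mb
product demo: 7.092 Mbps × 240 s = 1702.1 Mb
Total: 155276.0 Mb = 19409.5 MB.
= 18.08 GiB.

18.1 GiB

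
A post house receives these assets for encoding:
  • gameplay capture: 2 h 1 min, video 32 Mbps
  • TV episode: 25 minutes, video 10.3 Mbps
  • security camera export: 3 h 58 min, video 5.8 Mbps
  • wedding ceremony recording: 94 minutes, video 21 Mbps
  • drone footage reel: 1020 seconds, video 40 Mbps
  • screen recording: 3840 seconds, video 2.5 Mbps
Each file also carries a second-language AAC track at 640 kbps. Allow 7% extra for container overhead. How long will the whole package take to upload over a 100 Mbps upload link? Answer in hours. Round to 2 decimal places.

Audio: 640 kbps = 0.640 Mbps.
gameplay capture: 32.640 Mbps × 7260 s × 1.07 = 253554.0 Mb
TV episode: 10.940 Mbps × 1500 s × 1.07 = 17558.7 Mb
security camera export: 6.440 Mbps × 14280 s × 1.07 = 98400.6 Mb
wedding ceremony recording: 21.640 Mbps × 5640 s × 1.07 = 130593.1 Mb
drone footage reel: 40.640 Mbps × 1020 s × 1.07 = 44354.5 Mb
screen recording: 3.140 Mbps × 3840 s × 1.07 = 12901.6 Mb
Total: 557362.6 Mb = 69670.3 MB.
At 100 Mbps: 557362.6 / 100 = 5574 s ≈ 1.55 hours.

1.55 hours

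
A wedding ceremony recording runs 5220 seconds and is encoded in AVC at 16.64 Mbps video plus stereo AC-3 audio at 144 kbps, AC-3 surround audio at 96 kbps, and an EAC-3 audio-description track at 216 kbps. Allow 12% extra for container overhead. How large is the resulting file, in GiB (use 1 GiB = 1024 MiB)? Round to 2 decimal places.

11.64 GiB

Audio total: 144 + 96 + 216 = 456 kbps = 0.456 Mbps.
Total bitrate: 16.64 + 0.456 = 17.096 Mbps.
Stream data: 17.096 Mbps × 5220 s = 89241.1 Mb.
With 12% container overhead: ×1.12.
99,950 Mb = 12,493,756,800 bytes ÷ 1,073,741,824 = 11.64 GiB.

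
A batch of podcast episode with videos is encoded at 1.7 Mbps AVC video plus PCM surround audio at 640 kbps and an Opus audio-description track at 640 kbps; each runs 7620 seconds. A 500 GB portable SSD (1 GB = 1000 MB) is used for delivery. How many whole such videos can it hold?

Audio total: 640 + 640 = 1280 kbps = 1.280 Mbps.
Total bitrate: 2.980 Mbps.
Per item: 2.980 Mbps × 7620 s = 22,708 Mb = 2,838 MB.
Capacity: 500 GB = 4,000,000 Mb; 176.15 items → 176 complete.

176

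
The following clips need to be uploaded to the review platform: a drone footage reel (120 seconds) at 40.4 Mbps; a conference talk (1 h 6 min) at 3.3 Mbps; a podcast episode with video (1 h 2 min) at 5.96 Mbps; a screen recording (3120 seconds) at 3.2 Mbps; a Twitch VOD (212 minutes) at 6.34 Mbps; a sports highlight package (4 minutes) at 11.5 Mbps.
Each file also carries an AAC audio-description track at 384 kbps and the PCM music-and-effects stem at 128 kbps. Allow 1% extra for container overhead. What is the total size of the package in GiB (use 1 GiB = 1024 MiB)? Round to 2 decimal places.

17.13 GiB

Audio total: 384 + 128 = 512 kbps = 0.512 Mbps.
drone footage reel: 40.912 Mbps × 120 s × 1.01 = 4958.5 Mb
conference talk: 3.812 Mbps × 3960 s × 1.01 = 15246.5 Mb
podcast episode with video: 6.472 Mbps × 3720 s × 1.01 = 24316.6 Mb
screen recording: 3.712 Mbps × 3120 s × 1.01 = 11697.3 Mb
Twitch VOD: 6.852 Mbps × 12720 s × 1.01 = 88029.0 Mb
sports highlight package: 12.012 Mbps × 240 s × 1.01 = 2911.7 Mb
Total: 147159.6 Mb = 18394.9 MB.
= 17.13 GiB.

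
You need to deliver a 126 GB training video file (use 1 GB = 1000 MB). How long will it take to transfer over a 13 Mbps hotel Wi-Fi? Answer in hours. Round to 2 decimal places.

21.54 hours

File: 126 GB = 1008000.0 Mb.
At 13 Mbps: 1008000.0 / 13 = 77538.5 s ≈ 21.5 hours.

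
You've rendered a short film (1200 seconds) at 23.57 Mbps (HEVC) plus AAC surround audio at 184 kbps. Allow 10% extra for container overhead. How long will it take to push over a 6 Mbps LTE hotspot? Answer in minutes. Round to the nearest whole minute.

87 minutes

Audio: 184 kbps = 0.184 Mbps.
Total bitrate: 23.754 Mbps.
File: 23.754 Mbps × 1200 s = 28504.8 Mb.
With 10% container overhead: ×1.10. → 31355.3 Mb.
At 6 Mbps: 31355.3 / 6 = 5225.9 s ≈ 87.1 minutes.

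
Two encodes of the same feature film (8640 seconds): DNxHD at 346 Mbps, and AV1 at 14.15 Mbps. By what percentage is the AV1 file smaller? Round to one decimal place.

95.9%

DNxHD: 346.000 Mbps × 8640 s = 2989440.0 Mb = 373.680 GB.
AV1: 14.150 Mbps × 8640 s = 122256.0 Mb = 15.282 GB.
Reduction: (1 − 15.282/373.680) × 100 = 95.91%.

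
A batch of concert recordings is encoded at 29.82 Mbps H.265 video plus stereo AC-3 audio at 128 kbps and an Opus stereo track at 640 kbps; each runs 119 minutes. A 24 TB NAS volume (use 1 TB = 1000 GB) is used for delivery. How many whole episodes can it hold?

119 min = 7140 s
Audio total: 128 + 640 = 768 kbps = 0.768 Mbps.
Total bitrate: 30.588 Mbps.
Per item: 30.588 Mbps × 7140 s = 218,398 Mb = 27,300 MB.
Capacity: 24 TB = 192,000,000 Mb; 879.13 items → 879 complete.

879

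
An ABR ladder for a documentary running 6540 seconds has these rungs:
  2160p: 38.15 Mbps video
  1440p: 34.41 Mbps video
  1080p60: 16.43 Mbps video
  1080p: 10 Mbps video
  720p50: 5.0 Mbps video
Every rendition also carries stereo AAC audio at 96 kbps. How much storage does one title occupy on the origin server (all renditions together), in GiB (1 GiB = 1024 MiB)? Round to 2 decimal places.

Audio: 96 kbps = 0.096 Mbps.
Sum of rendition bitrates: (38.15+0.096) + (34.41+0.096) + (16.43+0.096) + (10+0.096) + (5.0+0.096) = 104.470 Mbps.
× 6540 s = 683,234 Mb = 85,404 MB = 79.54 GiB.

79.54 GiB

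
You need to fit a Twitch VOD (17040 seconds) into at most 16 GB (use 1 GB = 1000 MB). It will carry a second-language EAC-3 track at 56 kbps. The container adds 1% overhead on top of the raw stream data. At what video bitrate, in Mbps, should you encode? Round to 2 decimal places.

Budget: 16 GB = 128000.0 Mb.
Stream payload after overhead: 128000.0 / 1.01 = 126732.7 Mb.
Total bitrate budget: 126732.7 Mb / 17040 s = 7.437 Mbps.
Audio: 56 kbps = 0.056 Mbps.
Video: 7.437 − 0.056 = 7.381 Mbps.

7.38 Mbps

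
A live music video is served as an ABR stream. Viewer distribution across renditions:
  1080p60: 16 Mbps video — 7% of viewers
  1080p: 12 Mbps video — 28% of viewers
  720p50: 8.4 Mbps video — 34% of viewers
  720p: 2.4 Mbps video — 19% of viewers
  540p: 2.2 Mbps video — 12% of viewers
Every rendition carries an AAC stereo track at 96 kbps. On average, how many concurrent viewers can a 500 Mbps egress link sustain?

61

Audio: 96 kbps = 0.096 Mbps.
Average per-viewer bitrate: 0.07×16.096 + 0.28×12.096 + 0.34×8.496 + 0.19×2.496 + 0.12×2.296 = 8.152 Mbps.
500 Mbps = 500.0 Mbps; 500.0 / 8.152 = 61.33 → 61.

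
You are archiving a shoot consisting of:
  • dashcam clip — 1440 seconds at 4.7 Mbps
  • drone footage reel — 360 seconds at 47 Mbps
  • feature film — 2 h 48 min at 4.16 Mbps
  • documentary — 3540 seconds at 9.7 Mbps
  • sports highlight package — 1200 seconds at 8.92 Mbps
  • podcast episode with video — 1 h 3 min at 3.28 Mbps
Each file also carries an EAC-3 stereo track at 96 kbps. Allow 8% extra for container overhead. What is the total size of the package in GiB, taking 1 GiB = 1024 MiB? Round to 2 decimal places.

15.72 GiB

Audio: 96 kbps = 0.096 Mbps.
dashcam clip: 4.796 Mbps × 1440 s × 1.08 = 7458.7 Mb
drone footage reel: 47.096 Mbps × 360 s × 1.08 = 18310.9 Mb
feature film: 4.256 Mbps × 10080 s × 1.08 = 46332.5 Mb
documentary: 9.796 Mbps × 3540 s × 1.08 = 37452.1 Mb
sports highlight package: 9.016 Mbps × 1200 s × 1.08 = 11684.7 Mb
podcast episode with video: 3.376 Mbps × 3780 s × 1.08 = 13782.2 Mb
Total: 135021.2 Mb = 16877.6 MB.
= 15.72 GiB.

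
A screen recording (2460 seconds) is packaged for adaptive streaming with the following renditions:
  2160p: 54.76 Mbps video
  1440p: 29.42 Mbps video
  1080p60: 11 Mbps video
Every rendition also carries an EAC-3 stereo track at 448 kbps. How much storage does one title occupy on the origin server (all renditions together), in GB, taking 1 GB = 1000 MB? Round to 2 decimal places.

29.68 GB

Audio: 448 kbps = 0.448 Mbps.
Sum of rendition bitrates: (54.76+0.448) + (29.42+0.448) + (11+0.448) = 96.524 Mbps.
× 2460 s = 237,449 Mb = 29,681 MB = 29.68 GB.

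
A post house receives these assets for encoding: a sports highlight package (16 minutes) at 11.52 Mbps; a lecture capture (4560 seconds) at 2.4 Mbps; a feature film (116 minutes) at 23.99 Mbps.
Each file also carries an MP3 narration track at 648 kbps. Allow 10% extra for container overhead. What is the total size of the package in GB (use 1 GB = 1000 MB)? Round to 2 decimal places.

Audio: 648 kbps = 0.648 Mbps.
sports highlight package: 12.168 Mbps × 960 s × 1.10 = 12849.4 Mb
lecture capture: 3.048 Mbps × 4560 s × 1.10 = 15288.8 Mb
feature film: 24.638 Mbps × 6960 s × 1.10 = 188628.5 Mb
Total: 216766.7 Mb = 27095.8 MB.
= 27.10 GB.

27.10 GB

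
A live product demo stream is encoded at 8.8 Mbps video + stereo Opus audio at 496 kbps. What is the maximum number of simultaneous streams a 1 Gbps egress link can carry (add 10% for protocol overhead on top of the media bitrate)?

97

Audio: 496 kbps = 0.496 Mbps.
Per-viewer media rate: 9.296 Mbps.
On the wire with 10% overhead: 10.226 Mbps.
1 Gbps = 1,000 Mbps; 1,000 / 10.226 = 97.79 → 97 viewers.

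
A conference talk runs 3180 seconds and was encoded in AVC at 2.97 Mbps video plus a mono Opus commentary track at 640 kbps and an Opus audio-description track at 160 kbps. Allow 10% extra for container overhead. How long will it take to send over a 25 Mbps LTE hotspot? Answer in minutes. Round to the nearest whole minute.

9 minutes

Audio total: 640 + 160 = 800 kbps = 0.800 Mbps.
Total bitrate: 3.770 Mbps.
File: 3.770 Mbps × 3180 s = 11988.6 Mb.
With 10% container overhead: ×1.10. → 13187.5 Mb.
At 25 Mbps: 13187.5 / 25 = 527.5 s ≈ 8.79 minutes.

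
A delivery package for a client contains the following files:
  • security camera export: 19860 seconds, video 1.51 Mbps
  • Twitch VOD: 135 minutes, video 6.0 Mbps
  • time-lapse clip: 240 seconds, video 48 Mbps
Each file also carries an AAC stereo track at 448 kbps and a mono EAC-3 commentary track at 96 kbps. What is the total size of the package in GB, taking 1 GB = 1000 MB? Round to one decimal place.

Audio total: 448 + 96 = 544 kbps = 0.544 Mbps.
security camera export: 2.054 Mbps × 19860 s = 40792.4 Mb
Twitch VOD: 6.544 Mbps × 8100 s = 53006.4 Mb
time-lapse clip: 48.544 Mbps × 240 s = 11650.6 Mb
Total: 105449.4 Mb = 13181.2 MB.
= 13.18 GB.

13.2 GB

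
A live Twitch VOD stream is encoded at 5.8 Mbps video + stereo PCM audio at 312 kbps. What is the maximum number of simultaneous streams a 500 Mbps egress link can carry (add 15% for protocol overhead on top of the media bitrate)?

71

Audio: 312 kbps = 0.312 Mbps.
Per-viewer media rate: 6.112 Mbps.
On the wire with 15% overhead: 7.029 Mbps.
500 Mbps = 500.0 Mbps; 500.0 / 7.029 = 71.14 → 71 viewers.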